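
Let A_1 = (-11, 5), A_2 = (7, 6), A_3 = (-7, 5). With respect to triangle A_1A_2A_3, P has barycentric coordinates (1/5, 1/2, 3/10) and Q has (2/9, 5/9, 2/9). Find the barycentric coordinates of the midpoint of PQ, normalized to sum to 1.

(19/90, 19/36, 47/180)

Since both coordinate triples sum to 1, the midpoint's barycentrics are the componentwise average.
(1/5+2/9)/2 = 19/90; similarly 19/36 and 47/180.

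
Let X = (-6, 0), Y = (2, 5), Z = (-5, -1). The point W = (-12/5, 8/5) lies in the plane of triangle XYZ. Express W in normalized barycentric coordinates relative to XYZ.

(1/5, 2/5, 2/5)

Signed area of the reference triangle: [XYZ] = ½·((-6)·(5−(-1)) + 2·(-1−0) + (-5)·(0−5)) = ½·(-36 − 2 + 25) = -13/2.
[WYZ] = ½·((-12/5)·(5−(-1)) + 2·(-1−(8/5)) + (-5)·(8/5−5)) = ½·(-72/5 − 26/5 + 17) = -13/10, so the X-coordinate is (-13/10)/(-13/2) = 1/5.
[XWZ] = ½·((-6)·(8/5−(-1)) + (-12/5)·(-1−0) + (-5)·(0−(8/5))) = ½·(-78/5 + 12/5 + 8) = -13/5, so the Y-coordinate is 2/5.
[XYW] = ½·((-6)·(5−(8/5)) + 2·(8/5−0) + (-12/5)·(0−5)) = ½·(-102/5 + 16/5 + 12) = -13/5, so the Z-coordinate is 2/5.
Check: 1/5 + 2/5 + 2/5 = 1.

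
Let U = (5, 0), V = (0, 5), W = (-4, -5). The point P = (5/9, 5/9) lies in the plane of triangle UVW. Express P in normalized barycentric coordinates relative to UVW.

(1/3, 7/18, 5/18)

Signed area of the reference triangle: [UVW] = ½·(5·(5−(-5)) + 0·(-5−0) + (-4)·(0−5)) = ½·(50 + 0 + 20) = 35.
[PVW] = ½·((5/9)·(5−(-5)) + 0·(-5−(5/9)) + (-4)·(5/9−5)) = ½·(50/9 + 0 + 160/9) = 35/3, so the U-coordinate is (35/3)/35 = 1/3.
[UPW] = ½·(5·(5/9−(-5)) + (5/9)·(-5−0) + (-4)·(0−(5/9))) = ½·(250/9 − 25/9 + 20/9) = 245/18, so the V-coordinate is 7/18.
[UVP] = ½·(5·(5−(5/9)) + 0·(5/9−0) + (5/9)·(0−5)) = ½·(200/9 + 0 − 25/9) = 175/18, so the W-coordinate is 5/18.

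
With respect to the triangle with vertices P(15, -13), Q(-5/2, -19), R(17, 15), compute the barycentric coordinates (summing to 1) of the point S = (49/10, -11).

Signed area of the reference triangle: [PQR] = ½·(15·(-19−15) + (-5/2)·(15−(-13)) + 17·(-13−(-19))) = ½·(-510 − 70 + 102) = -239.
[SQR] = ½·((49/10)·(-19−15) + (-5/2)·(15−(-11)) + 17·(-11−(-19))) = ½·(-833/5 − 65 + 136) = -239/5, so the P-coordinate is (-239/5)/(-239) = 1/5.
[PSR] = ½·(15·(-11−15) + (49/10)·(15−(-13)) + 17·(-13−(-11))) = ½·(-390 + 686/5 − 34) = -717/5, so the Q-coordinate is 3/5.
[PQS] = ½·(15·(-19−(-11)) + (-5/2)·(-11−(-13)) + (49/10)·(-13−(-19))) = ½·(-120 − 5 + 147/5) = -239/5, so the R-coordinate is 1/5.
Check: 1/5 + 3/5 + 1/5 = 1.

(1/5, 3/5, 1/5)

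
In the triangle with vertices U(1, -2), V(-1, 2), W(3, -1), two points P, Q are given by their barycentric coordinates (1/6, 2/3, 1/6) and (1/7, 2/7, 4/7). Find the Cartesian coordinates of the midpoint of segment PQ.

(11/14, 23/84)

Barycentric coordinates of the midpoint are the average: (13/84, 10/21, 31/84).
Converting: (13/84)·U + (10/21)·V + (31/84)·W = (11/14, 23/84).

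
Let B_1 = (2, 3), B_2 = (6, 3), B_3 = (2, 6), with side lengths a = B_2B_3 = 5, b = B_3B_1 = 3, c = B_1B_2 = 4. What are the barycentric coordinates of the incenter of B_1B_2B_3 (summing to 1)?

The incenter has barycentric coordinates proportional to the opposite side lengths: (5 : 3 : 4).
Normalizing by 5+3+4 = 12 gives (5/12, 1/4, 1/3).

(5/12, 1/4, 1/3)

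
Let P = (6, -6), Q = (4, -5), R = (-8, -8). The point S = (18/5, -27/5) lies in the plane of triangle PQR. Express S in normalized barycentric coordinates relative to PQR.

Signed area of the reference triangle: [PQR] = ½·(6·(-5−(-8)) + 4·(-8−(-6)) + (-8)·(-6−(-5))) = ½·(18 − 8 + 8) = 9.
[SQR] = ½·((18/5)·(-5−(-8)) + 4·(-8−(-27/5)) + (-8)·(-27/5−(-5))) = ½·(54/5 − 52/5 + 16/5) = 9/5, so the P-coordinate is (9/5)/9 = 1/5.
[PSR] = ½·(6·(-27/5−(-8)) + (18/5)·(-8−(-6)) + (-8)·(-6−(-27/5))) = ½·(78/5 − 36/5 + 24/5) = 33/5, so the Q-coordinate is 11/15.
[PQS] = ½·(6·(-5−(-27/5)) + 4·(-27/5−(-6)) + (18/5)·(-6−(-5))) = ½·(12/5 + 12/5 − 18/5) = 3/5, so the R-coordinate is 1/15.
Check: 1/5 + 11/15 + 1/15 = 1.

(1/5, 11/15, 1/15)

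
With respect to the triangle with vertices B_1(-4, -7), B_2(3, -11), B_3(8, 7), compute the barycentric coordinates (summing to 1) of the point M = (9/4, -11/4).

Signed area of the reference triangle: [B_1B_2B_3] = ½·((-4)·(-11−7) + 3·(7−(-7)) + 8·(-7−(-11))) = ½·(72 + 42 + 32) = 73.
[MB_2B_3] = ½·((9/4)·(-11−7) + 3·(7−(-11/4)) + 8·(-11/4−(-11))) = ½·(-81/2 + 117/4 + 66) = 219/8, so the B_1-coordinate is (219/8)/73 = 3/8.
[B_1MB_3] = ½·((-4)·(-11/4−7) + (9/4)·(7−(-7)) + 8·(-7−(-11/4))) = ½·(39 + 63/2 − 34) = 73/4, so the B_2-coordinate is 1/4.
[B_1B_2M] = ½·((-4)·(-11−(-11/4)) + 3·(-11/4−(-7)) + (9/4)·(-7−(-11))) = ½·(33 + 51/4 + 9) = 219/8, so the B_3-coordinate is 3/8.

(3/8, 1/4, 3/8)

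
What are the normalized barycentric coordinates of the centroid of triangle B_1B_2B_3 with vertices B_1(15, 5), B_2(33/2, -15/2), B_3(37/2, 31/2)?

(1/3, 1/3, 1/3)

The centroid is the average of the vertices, so each weight is 1/3.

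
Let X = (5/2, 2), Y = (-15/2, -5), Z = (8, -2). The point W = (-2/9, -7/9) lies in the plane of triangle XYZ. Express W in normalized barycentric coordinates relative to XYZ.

Signed area of the reference triangle: [XYZ] = ½·((5/2)·(-5−(-2)) + (-15/2)·(-2−2) + 8·(2−(-5))) = ½·(-15/2 + 30 + 56) = 157/4.
[WYZ] = ½·((-2/9)·(-5−(-2)) + (-15/2)·(-2−(-7/9)) + 8·(-7/9−(-5))) = ½·(2/3 + 55/6 + 304/9) = 785/36, so the X-coordinate is (785/36)/(157/4) = 5/9.
[XWZ] = ½·((5/2)·(-7/9−(-2)) + (-2/9)·(-2−2) + 8·(2−(-7/9))) = ½·(55/18 + 8/9 + 200/9) = 157/12, so the Y-coordinate is 1/3.
[XYW] = ½·((5/2)·(-5−(-7/9)) + (-15/2)·(-7/9−2) + (-2/9)·(2−(-5))) = ½·(-95/9 + 125/6 − 14/9) = 157/36, so the Z-coordinate is 1/9.
Check: 5/9 + 1/3 + 1/9 = 1.

(5/9, 1/3, 1/9)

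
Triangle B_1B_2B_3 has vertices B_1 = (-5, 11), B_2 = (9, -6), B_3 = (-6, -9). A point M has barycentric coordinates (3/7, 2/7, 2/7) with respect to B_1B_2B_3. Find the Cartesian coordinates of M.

M = (3/7)·B_1 + (2/7)·B_2 + (2/7)·B_3.
x-coordinate: (3/7)·(-5) + (2/7)·9 + (2/7)·(-6) = -9/7.
y-coordinate: (3/7)·11 + (2/7)·(-6) + (2/7)·(-9) = 3/7.

(-9/7, 3/7)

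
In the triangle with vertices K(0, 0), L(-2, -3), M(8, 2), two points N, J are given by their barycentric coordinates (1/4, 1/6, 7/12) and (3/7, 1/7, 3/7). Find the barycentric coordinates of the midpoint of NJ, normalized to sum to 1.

Since both coordinate triples sum to 1, the midpoint's barycentrics are the componentwise average.
(1/4+3/7)/2 = 19/56; similarly 13/84 and 85/168.

(19/56, 13/84, 85/168)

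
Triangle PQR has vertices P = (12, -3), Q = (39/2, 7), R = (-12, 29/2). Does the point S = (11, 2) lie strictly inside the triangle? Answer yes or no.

yes

Barycentric coordinates of S: (59/99, 82/297, 38/297).
The three coordinates are positive, positive, positive; a point is interior exactly when all three are positive.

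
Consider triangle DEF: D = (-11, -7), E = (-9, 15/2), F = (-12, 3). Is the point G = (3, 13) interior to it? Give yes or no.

no

Barycentric coordinates of G: (25/23, 320/69, -326/69).
The three coordinates are positive, positive, negative; a point is interior exactly when all three are positive.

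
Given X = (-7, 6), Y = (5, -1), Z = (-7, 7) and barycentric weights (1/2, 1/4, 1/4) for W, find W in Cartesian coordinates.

W = (1/2)·X + (1/4)·Y + (1/4)·Z.
x-coordinate: (1/2)·(-7) + (1/4)·5 + (1/4)·(-7) = -4.
y-coordinate: (1/2)·6 + (1/4)·(-1) + (1/4)·7 = 9/2.

(-4, 9/2)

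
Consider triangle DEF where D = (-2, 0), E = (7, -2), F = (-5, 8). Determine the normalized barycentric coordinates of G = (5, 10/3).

(-2/3, 1, 2/3)

Signed area of the reference triangle: [DEF] = ½·((-2)·(-2−8) + 7·(8−0) + (-5)·(0−(-2))) = ½·(20 + 56 − 10) = 33.
[GEF] = ½·(5·(-2−8) + 7·(8−(10/3)) + (-5)·(10/3−(-2))) = ½·(-50 + 98/3 − 80/3) = -22, so the D-coordinate is (-22)/33 = -2/3.
[DGF] = ½·((-2)·(10/3−8) + 5·(8−0) + (-5)·(0−(10/3))) = ½·(28/3 + 40 + 50/3) = 33, so the E-coordinate is 1.
[DEG] = ½·((-2)·(-2−(10/3)) + 7·(10/3−0) + 5·(0−(-2))) = ½·(32/3 + 70/3 + 10) = 22, so the F-coordinate is 2/3.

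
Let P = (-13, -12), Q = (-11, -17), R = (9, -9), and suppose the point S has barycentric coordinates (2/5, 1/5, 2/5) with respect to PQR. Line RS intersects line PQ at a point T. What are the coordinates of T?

Line RS meets PQ where the R-coordinate vanishes; zeroing S's R-weight and renormalizing leaves P, Q-weights 2/5 : 1/5 → (2/3, 1/3).
So T = (2/3)·P + (1/3)·Q = (-37/3, -41/3).

(-37/3, -41/3)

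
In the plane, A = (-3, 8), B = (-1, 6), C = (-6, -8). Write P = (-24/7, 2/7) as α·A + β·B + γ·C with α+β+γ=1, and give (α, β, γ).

Signed area of the reference triangle: [ABC] = ½·((-3)·(6−(-8)) + (-1)·(-8−8) + (-6)·(8−6)) = ½·(-42 + 16 − 12) = -19.
[PBC] = ½·((-24/7)·(6−(-8)) + (-1)·(-8−(2/7)) + (-6)·(2/7−6)) = ½·(-48 + 58/7 + 240/7) = -19/7, so the A-coordinate is (-19/7)/(-19) = 1/7.
[APC] = ½·((-3)·(2/7−(-8)) + (-24/7)·(-8−8) + (-6)·(8−(2/7))) = ½·(-174/7 + 384/7 − 324/7) = -57/7, so the B-coordinate is 3/7.
[ABP] = ½·((-3)·(6−(2/7)) + (-1)·(2/7−8) + (-24/7)·(8−6)) = ½·(-120/7 + 54/7 − 48/7) = -57/7, so the C-coordinate is 3/7.
Check: 1/7 + 3/7 + 3/7 = 1.

(1/7, 3/7, 3/7)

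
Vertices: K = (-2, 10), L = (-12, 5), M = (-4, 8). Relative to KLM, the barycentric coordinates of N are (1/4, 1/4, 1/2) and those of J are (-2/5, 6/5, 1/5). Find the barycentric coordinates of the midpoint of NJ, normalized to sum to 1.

(-3/40, 29/40, 7/20)

Since both coordinate triples sum to 1, the midpoint's barycentrics are the componentwise average.
(1/4+-2/5)/2 = -3/40; similarly 29/40 and 7/20.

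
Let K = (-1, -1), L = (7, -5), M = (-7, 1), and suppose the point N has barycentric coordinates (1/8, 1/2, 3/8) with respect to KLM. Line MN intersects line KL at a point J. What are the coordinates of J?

Line MN meets KL where the M-coordinate vanishes; zeroing N's M-weight and renormalizing leaves K, L-weights 1/8 : 1/2 → (1/5, 4/5).
So J = (1/5)·K + (4/5)·L = (27/5, -21/5).

(27/5, -21/5)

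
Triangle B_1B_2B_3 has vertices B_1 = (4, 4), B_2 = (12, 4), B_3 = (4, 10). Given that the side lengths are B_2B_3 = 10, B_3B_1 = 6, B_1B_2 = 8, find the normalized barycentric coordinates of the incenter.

The incenter has barycentric coordinates proportional to the opposite side lengths: (10 : 6 : 8).
Normalizing by 10+6+8 = 24 gives (5/12, 1/4, 1/3).

(5/12, 1/4, 1/3)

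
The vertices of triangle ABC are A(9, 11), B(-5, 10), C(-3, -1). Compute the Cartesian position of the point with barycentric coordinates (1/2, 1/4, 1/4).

P = (1/2)·A + (1/4)·B + (1/4)·C.
x-coordinate: (1/2)·9 + (1/4)·(-5) + (1/4)·(-3) = 5/2.
y-coordinate: (1/2)·11 + (1/4)·10 + (1/4)·(-1) = 31/4.

(5/2, 31/4)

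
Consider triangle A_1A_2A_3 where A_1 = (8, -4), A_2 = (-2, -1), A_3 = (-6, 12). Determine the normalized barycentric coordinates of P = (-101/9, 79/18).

Signed area of the reference triangle: [A_1A_2A_3] = ½·(8·(-1−12) + (-2)·(12−(-4)) + (-6)·(-4−(-1))) = ½·(-104 − 32 + 18) = -59.
[PA_2A_3] = ½·((-101/9)·(-1−12) + (-2)·(12−(79/18)) + (-6)·(79/18−(-1))) = ½·(1313/9 − 137/9 − 97/3) = 295/6, so the A_1-coordinate is (295/6)/(-59) = -5/6.
[A_1PA_3] = ½·(8·(79/18−12) + (-101/9)·(12−(-4)) + (-6)·(-4−(79/18))) = ½·(-548/9 − 1616/9 + 151/3) = -1711/18, so the A_2-coordinate is 29/18.
[A_1A_2P] = ½·(8·(-1−(79/18)) + (-2)·(79/18−(-4)) + (-101/9)·(-4−(-1))) = ½·(-388/9 − 151/9 + 101/3) = -118/9, so the A_3-coordinate is 2/9.

(-5/6, 29/18, 2/9)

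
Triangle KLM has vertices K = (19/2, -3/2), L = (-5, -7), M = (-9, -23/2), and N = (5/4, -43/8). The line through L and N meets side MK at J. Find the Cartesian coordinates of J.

Barycentric coordinates of N with respect to KLM: (1/2, 1/4, 1/4).
On side MK the L-coordinate is zero; dropping N's L-weight 1/4 and renormalizing the remaining 1/4 : 1/2 gives weights 1/3, 2/3 on M, K.
J = (1/3)·(-9, -23/2) + (2/3)·(19/2, -3/2) = (10/3, -29/6).

(10/3, -29/6)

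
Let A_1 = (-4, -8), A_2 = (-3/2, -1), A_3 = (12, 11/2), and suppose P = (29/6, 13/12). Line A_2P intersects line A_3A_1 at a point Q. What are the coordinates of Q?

(8, 17/8)

Barycentric coordinates of P with respect to A_1A_2A_3: (1/6, 1/3, 1/2).
On side A_3A_1 the A_2-coordinate is zero; dropping P's A_2-weight 1/3 and renormalizing the remaining 1/2 : 1/6 gives weights 3/4, 1/4 on A_3, A_1.
Q = (3/4)·(12, 11/2) + (1/4)·(-4, -8) = (8, 17/8).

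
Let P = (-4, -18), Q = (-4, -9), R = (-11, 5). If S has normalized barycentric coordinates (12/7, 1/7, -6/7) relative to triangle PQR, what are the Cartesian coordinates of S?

S = (12/7)·P + (1/7)·Q + (-6/7)·R.
x-coordinate: (12/7)·(-4) + (1/7)·(-4) + (-6/7)·(-11) = 2.
y-coordinate: (12/7)·(-18) + (1/7)·(-9) + (-6/7)·5 = -255/7.

(2, -255/7)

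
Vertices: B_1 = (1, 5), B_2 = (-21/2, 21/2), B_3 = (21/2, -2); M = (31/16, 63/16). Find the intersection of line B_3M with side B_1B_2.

(-11/12, 71/12)

Barycentric coordinates of M with respect to B_1B_2B_3: (5/8, 1/8, 1/4).
On side B_1B_2 the B_3-coordinate is zero; dropping M's B_3-weight 1/4 and renormalizing the remaining 5/8 : 1/8 gives weights 5/6, 1/6 on B_1, B_2.
N = (5/6)·(1, 5) + (1/6)·(-21/2, 21/2) = (-11/12, 71/12).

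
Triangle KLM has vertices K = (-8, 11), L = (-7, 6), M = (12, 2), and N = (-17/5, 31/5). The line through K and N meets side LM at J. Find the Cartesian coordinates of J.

Barycentric coordinates of N with respect to KLM: (1/5, 3/5, 1/5).
On side LM the K-coordinate is zero; dropping N's K-weight 1/5 and renormalizing the remaining 3/5 : 1/5 gives weights 3/4, 1/4 on L, M.
J = (3/4)·(-7, 6) + (1/4)·(12, 2) = (-9/4, 5).

(-9/4, 5)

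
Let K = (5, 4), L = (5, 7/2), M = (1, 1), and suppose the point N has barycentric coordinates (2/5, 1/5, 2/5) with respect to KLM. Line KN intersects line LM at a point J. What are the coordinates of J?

(7/3, 11/6)

Line KN meets LM where the K-coordinate vanishes; zeroing N's K-weight and renormalizing leaves L, M-weights 1/5 : 2/5 → (1/3, 2/3).
So J = (1/3)·L + (2/3)·M = (7/3, 11/6).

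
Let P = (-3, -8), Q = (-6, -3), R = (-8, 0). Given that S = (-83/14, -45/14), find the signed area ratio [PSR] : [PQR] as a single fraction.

1/2

[PQR] = ½·((-3)·(-3−0) + (-6)·(0−(-8)) + (-8)·(-8−(-3))) = ½·(9 − 48 + 40) = 1/2.
[PSR] = ½·((-3)·(-45/14−0) + (-83/14)·(0−(-8)) + (-8)·(-8−(-45/14))) = ½·(135/14 − 332/7 + 268/7) = 1/4, so the ratio is (1/4)/(1/2) = 1/2.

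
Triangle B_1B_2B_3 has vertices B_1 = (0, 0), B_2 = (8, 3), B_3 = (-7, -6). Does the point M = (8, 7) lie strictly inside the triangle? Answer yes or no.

Barycentric coordinates of M: (20/9, -1/27, -32/27).
The three coordinates are positive, negative, negative; a point is interior exactly when all three are positive.

no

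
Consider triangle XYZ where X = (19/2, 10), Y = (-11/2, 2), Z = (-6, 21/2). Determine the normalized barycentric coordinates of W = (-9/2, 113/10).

(1/10, -1/10, 1)

Signed area of the reference triangle: [XYZ] = ½·((19/2)·(2−(21/2)) + (-11/2)·(21/2−10) + (-6)·(10−2)) = ½·(-323/4 − 11/4 − 48) = -263/4.
[WYZ] = ½·((-9/2)·(2−(21/2)) + (-11/2)·(21/2−(113/10)) + (-6)·(113/10−2)) = ½·(153/4 + 22/5 − 279/5) = -263/40, so the X-coordinate is (-263/40)/(-263/4) = 1/10.
[XWZ] = ½·((19/2)·(113/10−(21/2)) + (-9/2)·(21/2−10) + (-6)·(10−(113/10))) = ½·(38/5 − 9/4 + 39/5) = 263/40, so the Y-coordinate is -1/10.
[XYW] = ½·((19/2)·(2−(113/10)) + (-11/2)·(113/10−10) + (-9/2)·(10−2)) = ½·(-1767/20 − 143/20 − 36) = -263/4, so the Z-coordinate is 1.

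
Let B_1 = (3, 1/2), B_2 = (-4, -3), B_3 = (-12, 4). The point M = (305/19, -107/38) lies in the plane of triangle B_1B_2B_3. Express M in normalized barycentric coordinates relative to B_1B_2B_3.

Signed area of the reference triangle: [B_1B_2B_3] = ½·(3·(-3−4) + (-4)·(4−(1/2)) + (-12)·(1/2−(-3))) = ½·(-21 − 14 − 42) = -77/2.
[MB_2B_3] = ½·((305/19)·(-3−4) + (-4)·(4−(-107/38)) + (-12)·(-107/38−(-3))) = ½·(-2135/19 − 518/19 − 42/19) = -2695/38, so the B_1-coordinate is (-2695/38)/(-77/2) = 35/19.
[B_1MB_3] = ½·(3·(-107/38−4) + (305/19)·(4−(1/2)) + (-12)·(1/2−(-107/38))) = ½·(-777/38 + 2135/38 − 756/19) = -77/38, so the B_2-coordinate is 1/19.
[B_1B_2M] = ½·(3·(-3−(-107/38)) + (-4)·(-107/38−(1/2)) + (305/19)·(1/2−(-3))) = ½·(-21/38 + 252/19 + 2135/38) = 1309/38, so the B_3-coordinate is -17/19.
Check: 35/19 + 1/19 − 17/19 = 1.

(35/19, 1/19, -17/19)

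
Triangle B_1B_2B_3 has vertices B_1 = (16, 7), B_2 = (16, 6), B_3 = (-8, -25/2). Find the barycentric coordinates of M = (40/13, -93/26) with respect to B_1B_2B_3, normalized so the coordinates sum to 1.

(5/13, 1/13, 7/13)

Signed area of the reference triangle: [B_1B_2B_3] = ½·(16·(6−(-25/2)) + 16·(-25/2−7) + (-8)·(7−6)) = ½·(296 − 312 − 8) = -12.
[MB_2B_3] = ½·((40/13)·(6−(-25/2)) + 16·(-25/2−(-93/26)) + (-8)·(-93/26−6)) = ½·(740/13 − 1856/13 + 996/13) = -60/13, so the B_1-coordinate is (-60/13)/(-12) = 5/13.
[B_1MB_3] = ½·(16·(-93/26−(-25/2)) + (40/13)·(-25/2−7) + (-8)·(7−(-93/26))) = ½·(1856/13 − 60 − 1100/13) = -12/13, so the B_2-coordinate is 1/13.
[B_1B_2M] = ½·(16·(6−(-93/26)) + 16·(-93/26−7) + (40/13)·(7−6)) = ½·(1992/13 − 2200/13 + 40/13) = -84/13, so the B_3-coordinate is 7/13.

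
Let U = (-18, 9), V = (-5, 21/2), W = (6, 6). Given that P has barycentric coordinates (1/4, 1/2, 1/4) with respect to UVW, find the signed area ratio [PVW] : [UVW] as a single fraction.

1/4

The signed ratio [PVW]/[UVW] equals the barycentric coordinate of P at vertex U, which is 1/4.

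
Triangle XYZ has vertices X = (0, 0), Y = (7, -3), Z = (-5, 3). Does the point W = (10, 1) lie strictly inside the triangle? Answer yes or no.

no

Barycentric coordinates of W: (-11, 35/6, 37/6).
The three coordinates are negative, positive, positive; a point is interior exactly when all three are positive.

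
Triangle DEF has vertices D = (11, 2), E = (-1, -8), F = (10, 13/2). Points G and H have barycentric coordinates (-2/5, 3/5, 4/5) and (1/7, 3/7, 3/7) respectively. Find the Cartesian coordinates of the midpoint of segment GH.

(59/14, -53/140)

Barycentric coordinates of the midpoint are the average: (-9/70, 18/35, 43/70).
Converting: (-9/70)·D + (18/35)·E + (43/70)·F = (59/14, -53/140).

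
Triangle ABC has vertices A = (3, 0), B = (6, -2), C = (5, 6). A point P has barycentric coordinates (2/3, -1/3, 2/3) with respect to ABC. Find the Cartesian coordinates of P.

(10/3, 14/3)

P = (2/3)·A + (-1/3)·B + (2/3)·C.
x-coordinate: (2/3)·3 + (-1/3)·6 + (2/3)·5 = 10/3.
y-coordinate: (2/3)·0 + (-1/3)·(-2) + (2/3)·6 = 14/3.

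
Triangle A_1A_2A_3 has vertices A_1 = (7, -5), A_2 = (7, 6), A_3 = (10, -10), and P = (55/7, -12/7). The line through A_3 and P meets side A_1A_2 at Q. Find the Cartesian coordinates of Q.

Barycentric coordinates of P with respect to A_1A_2A_3: (2/7, 3/7, 2/7).
On side A_1A_2 the A_3-coordinate is zero; dropping P's A_3-weight 2/7 and renormalizing the remaining 2/7 : 3/7 gives weights 2/5, 3/5 on A_1, A_2.
Q = (2/5)·(7, -5) + (3/5)·(7, 6) = (7, 8/5).

(7, 8/5)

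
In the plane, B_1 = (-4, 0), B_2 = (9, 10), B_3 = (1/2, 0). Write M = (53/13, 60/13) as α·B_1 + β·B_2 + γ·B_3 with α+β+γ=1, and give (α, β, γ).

(1/13, 6/13, 6/13)

Signed area of the reference triangle: [B_1B_2B_3] = ½·((-4)·(10−0) + 9·(0−0) + (1/2)·(0−10)) = ½·(-40 + 0 − 5) = -45/2.
[MB_2B_3] = ½·((53/13)·(10−0) + 9·(0−(60/13)) + (1/2)·(60/13−10)) = ½·(530/13 − 540/13 − 35/13) = -45/26, so the B_1-coordinate is (-45/26)/(-45/2) = 1/13.
[B_1MB_3] = ½·((-4)·(60/13−0) + (53/13)·(0−0) + (1/2)·(0−(60/13))) = ½·(-240/13 + 0 − 30/13) = -135/13, so the B_2-coordinate is 6/13.
[B_1B_2M] = ½·((-4)·(10−(60/13)) + 9·(60/13−0) + (53/13)·(0−10)) = ½·(-280/13 + 540/13 − 530/13) = -135/13, so the B_3-coordinate is 6/13.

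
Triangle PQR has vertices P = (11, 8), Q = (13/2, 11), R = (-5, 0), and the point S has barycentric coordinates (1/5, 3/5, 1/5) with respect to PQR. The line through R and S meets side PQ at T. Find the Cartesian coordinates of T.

Line RS meets PQ where the R-coordinate vanishes; zeroing S's R-weight and renormalizing leaves P, Q-weights 1/5 : 3/5 → (1/4, 3/4).
So T = (1/4)·P + (3/4)·Q = (61/8, 41/4).

(61/8, 41/4)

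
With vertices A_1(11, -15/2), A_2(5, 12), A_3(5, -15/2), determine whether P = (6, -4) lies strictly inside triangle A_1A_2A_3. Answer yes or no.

Barycentric coordinates of P: (1/6, 7/39, 17/26).
The three coordinates are positive, positive, positive; a point is interior exactly when all three are positive.

yes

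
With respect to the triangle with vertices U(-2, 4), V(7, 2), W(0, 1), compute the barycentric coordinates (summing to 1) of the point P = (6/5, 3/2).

(1/10, 1/5, 7/10)

Signed area of the reference triangle: [UVW] = ½·((-2)·(2−1) + 7·(1−4) + 0·(4−2)) = ½·(-2 − 21 + 0) = -23/2.
[PVW] = ½·((6/5)·(2−1) + 7·(1−(3/2)) + 0·(3/2−2)) = ½·(6/5 − 7/2 + 0) = -23/20, so the U-coordinate is (-23/20)/(-23/2) = 1/10.
[UPW] = ½·((-2)·(3/2−1) + (6/5)·(1−4) + 0·(4−(3/2))) = ½·(-1 − 18/5 + 0) = -23/10, so the V-coordinate is 1/5.
[UVP] = ½·((-2)·(2−(3/2)) + 7·(3/2−4) + (6/5)·(4−2)) = ½·(-1 − 35/2 + 12/5) = -161/20, so the W-coordinate is 7/10.
Check: 1/10 + 1/5 + 7/10 = 1.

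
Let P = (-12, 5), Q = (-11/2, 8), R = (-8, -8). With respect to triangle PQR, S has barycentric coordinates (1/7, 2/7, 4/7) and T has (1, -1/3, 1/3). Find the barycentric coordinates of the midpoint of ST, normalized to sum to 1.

Since both coordinate triples sum to 1, the midpoint's barycentrics are the componentwise average.
(1/7+1)/2 = 4/7; similarly -1/42 and 19/42.

(4/7, -1/42, 19/42)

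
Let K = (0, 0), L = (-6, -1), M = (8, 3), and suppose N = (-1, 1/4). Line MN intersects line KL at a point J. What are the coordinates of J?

Barycentric coordinates of N with respect to KLM: (1/4, 1/2, 1/4).
On side KL the M-coordinate is zero; dropping N's M-weight 1/4 and renormalizing the remaining 1/4 : 1/2 gives weights 1/3, 2/3 on K, L.
J = (1/3)·(0, 0) + (2/3)·(-6, -1) = (-4, -2/3).

(-4, -2/3)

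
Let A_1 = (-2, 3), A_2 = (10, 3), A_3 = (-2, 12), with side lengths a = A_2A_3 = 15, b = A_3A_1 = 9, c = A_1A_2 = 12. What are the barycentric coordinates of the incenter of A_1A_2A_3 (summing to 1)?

(5/12, 1/4, 1/3)

The incenter has barycentric coordinates proportional to the opposite side lengths: (15 : 9 : 12).
Normalizing by 15+9+12 = 36 gives (5/12, 1/4, 1/3).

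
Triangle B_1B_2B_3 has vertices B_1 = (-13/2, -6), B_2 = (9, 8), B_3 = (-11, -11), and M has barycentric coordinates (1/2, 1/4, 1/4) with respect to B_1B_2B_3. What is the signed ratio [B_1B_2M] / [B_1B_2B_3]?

The signed ratio [B_1B_2M]/[B_1B_2B_3] equals the barycentric coordinate of M at vertex B_3, which is 1/4.

1/4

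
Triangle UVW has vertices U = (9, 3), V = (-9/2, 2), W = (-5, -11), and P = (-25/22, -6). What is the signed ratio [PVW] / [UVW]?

[UVW] = ½·(9·(2−(-11)) + (-9/2)·(-11−3) + (-5)·(3−2)) = ½·(117 + 63 − 5) = 175/2.
[PVW] = ½·((-25/22)·(2−(-11)) + (-9/2)·(-11−(-6)) + (-5)·(-6−2)) = ½·(-325/22 + 45/2 + 40) = 525/22, so the ratio is (525/22)/(175/2) = 3/11.

3/11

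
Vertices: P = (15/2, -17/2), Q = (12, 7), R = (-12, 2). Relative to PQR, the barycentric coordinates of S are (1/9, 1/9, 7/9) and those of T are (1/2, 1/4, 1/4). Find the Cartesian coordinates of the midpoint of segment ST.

(-41/24, -11/36)

Barycentric coordinates of the midpoint are the average: (11/36, 13/72, 37/72).
Converting: (11/36)·P + (13/72)·Q + (37/72)·R = (-41/24, -11/36).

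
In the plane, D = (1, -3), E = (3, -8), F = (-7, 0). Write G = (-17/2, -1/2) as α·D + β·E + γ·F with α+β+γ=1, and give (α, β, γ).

Signed area of the reference triangle: [DEF] = ½·(1·(-8−0) + 3·(0−(-3)) + (-7)·(-3−(-8))) = ½·(-8 + 9 − 35) = -17.
[GEF] = ½·((-17/2)·(-8−0) + 3·(0−(-1/2)) + (-7)·(-1/2−(-8))) = ½·(68 + 3/2 − 105/2) = 17/2, so the D-coordinate is (17/2)/(-17) = -1/2.
[DGF] = ½·(1·(-1/2−0) + (-17/2)·(0−(-3)) + (-7)·(-3−(-1/2))) = ½·(-1/2 − 51/2 + 35/2) = -17/4, so the E-coordinate is 1/4.
[DEG] = ½·(1·(-8−(-1/2)) + 3·(-1/2−(-3)) + (-17/2)·(-3−(-8))) = ½·(-15/2 + 15/2 − 85/2) = -85/4, so the F-coordinate is 5/4.
Check: -1/2 + 1/4 + 5/4 = 1.

(-1/2, 1/4, 5/4)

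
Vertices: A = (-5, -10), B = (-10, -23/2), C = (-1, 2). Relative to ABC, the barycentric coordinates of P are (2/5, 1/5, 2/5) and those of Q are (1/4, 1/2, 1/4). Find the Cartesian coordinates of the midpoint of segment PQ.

Barycentric coordinates of the midpoint are the average: (13/40, 7/20, 13/40).
Converting: (13/40)·A + (7/20)·B + (13/40)·C = (-109/20, -53/8).

(-109/20, -53/8)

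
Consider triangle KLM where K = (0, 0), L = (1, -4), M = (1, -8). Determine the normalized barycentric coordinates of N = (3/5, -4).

Signed area of the reference triangle: [KLM] = ½·(0·(-4−(-8)) + 1·(-8−0) + 1·(0−(-4))) = ½·(0 − 8 + 4) = -2.
[NLM] = ½·((3/5)·(-4−(-8)) + 1·(-8−(-4)) + 1·(-4−(-4))) = ½·(12/5 − 4 + 0) = -4/5, so the K-coordinate is (-4/5)/(-2) = 2/5.
[KNM] = ½·(0·(-4−(-8)) + (3/5)·(-8−0) + 1·(0−(-4))) = ½·(0 − 24/5 + 4) = -2/5, so the L-coordinate is 1/5.
[KLN] = ½·(0·(-4−(-4)) + 1·(-4−0) + (3/5)·(0−(-4))) = ½·(0 − 4 + 12/5) = -4/5, so the M-coordinate is 2/5.
Check: 2/5 + 1/5 + 2/5 = 1.

(2/5, 1/5, 2/5)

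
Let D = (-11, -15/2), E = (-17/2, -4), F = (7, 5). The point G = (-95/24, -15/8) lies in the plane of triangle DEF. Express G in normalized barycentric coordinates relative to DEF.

Signed area of the reference triangle: [DEF] = ½·((-11)·(-4−5) + (-17/2)·(5−(-15/2)) + 7·(-15/2−(-4))) = ½·(99 − 425/4 − 49/2) = -127/8.
[GEF] = ½·((-95/24)·(-4−5) + (-17/2)·(5−(-15/8)) + 7·(-15/8−(-4))) = ½·(285/8 − 935/16 + 119/8) = -127/32, so the D-coordinate is (-127/32)/(-127/8) = 1/4.
[DGF] = ½·((-11)·(-15/8−5) + (-95/24)·(5−(-15/2)) + 7·(-15/2−(-15/8))) = ½·(605/8 − 2375/48 − 315/8) = -635/96, so the E-coordinate is 5/12.
[DEG] = ½·((-11)·(-4−(-15/8)) + (-17/2)·(-15/8−(-15/2)) + (-95/24)·(-15/2−(-4))) = ½·(187/8 − 765/16 + 665/48) = -127/24, so the F-coordinate is 1/3.
Check: 1/4 + 5/12 + 1/3 = 1.

(1/4, 5/12, 1/3)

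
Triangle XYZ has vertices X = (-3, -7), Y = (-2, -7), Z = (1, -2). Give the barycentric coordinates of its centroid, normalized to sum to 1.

(1/3, 1/3, 1/3)

The centroid is the average of the vertices, so each weight is 1/3.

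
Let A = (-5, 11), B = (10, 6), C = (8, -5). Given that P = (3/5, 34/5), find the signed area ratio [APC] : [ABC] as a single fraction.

1/5

[ABC] = ½·((-5)·(6−(-5)) + 10·(-5−11) + 8·(11−6)) = ½·(-55 − 160 + 40) = -175/2.
[APC] = ½·((-5)·(34/5−(-5)) + (3/5)·(-5−11) + 8·(11−(34/5))) = ½·(-59 − 48/5 + 168/5) = -35/2, so the ratio is (-35/2)/(-175/2) = 1/5.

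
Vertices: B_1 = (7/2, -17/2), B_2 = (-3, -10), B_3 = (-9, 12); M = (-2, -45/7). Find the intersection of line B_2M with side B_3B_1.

(-2/3, -5/3)

Barycentric coordinates of M with respect to B_1B_2B_3: (2/7, 4/7, 1/7).
On side B_3B_1 the B_2-coordinate is zero; dropping M's B_2-weight 4/7 and renormalizing the remaining 1/7 : 2/7 gives weights 1/3, 2/3 on B_3, B_1.
N = (1/3)·(-9, 12) + (2/3)·(7/2, -17/2) = (-2/3, -5/3).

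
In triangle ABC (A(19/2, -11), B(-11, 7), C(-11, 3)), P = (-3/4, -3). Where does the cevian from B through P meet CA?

Barycentric coordinates of P with respect to ABC: (1/2, 1/4, 1/4).
On side CA the B-coordinate is zero; dropping P's B-weight 1/4 and renormalizing the remaining 1/4 : 1/2 gives weights 1/3, 2/3 on C, A.
Q = (1/3)·(-11, 3) + (2/3)·(19/2, -11) = (8/3, -19/3).

(8/3, -19/3)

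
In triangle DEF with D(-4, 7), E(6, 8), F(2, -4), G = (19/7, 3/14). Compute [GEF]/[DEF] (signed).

[DEF] = ½·((-4)·(8−(-4)) + 6·(-4−7) + 2·(7−8)) = ½·(-48 − 66 − 2) = -58.
[GEF] = ½·((19/7)·(8−(-4)) + 6·(-4−(3/14)) + 2·(3/14−8)) = ½·(228/7 − 177/7 − 109/7) = -29/7, so the ratio is (-29/7)/(-58) = 1/14.

1/14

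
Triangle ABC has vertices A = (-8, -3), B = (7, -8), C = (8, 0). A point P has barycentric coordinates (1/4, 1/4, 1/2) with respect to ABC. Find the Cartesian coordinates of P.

(15/4, -11/4)

P = (1/4)·A + (1/4)·B + (1/2)·C.
x-coordinate: (1/4)·(-8) + (1/4)·7 + (1/2)·8 = 15/4.
y-coordinate: (1/4)·(-3) + (1/4)·(-8) + (1/2)·0 = -11/4.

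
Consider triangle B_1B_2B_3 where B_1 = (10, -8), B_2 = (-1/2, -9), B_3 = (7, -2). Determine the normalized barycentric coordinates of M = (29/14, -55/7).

Signed area of the reference triangle: [B_1B_2B_3] = ½·(10·(-9−(-2)) + (-1/2)·(-2−(-8)) + 7·(-8−(-9))) = ½·(-70 − 3 + 7) = -33.
[MB_2B_3] = ½·((29/14)·(-9−(-2)) + (-1/2)·(-2−(-55/7)) + 7·(-55/7−(-9))) = ½·(-29/2 − 41/14 + 8) = -33/7, so the B_1-coordinate is (-33/7)/(-33) = 1/7.
[B_1MB_3] = ½·(10·(-55/7−(-2)) + (29/14)·(-2−(-8)) + 7·(-8−(-55/7))) = ½·(-410/7 + 87/7 − 1) = -165/7, so the B_2-coordinate is 5/7.
[B_1B_2M] = ½·(10·(-9−(-55/7)) + (-1/2)·(-55/7−(-8)) + (29/14)·(-8−(-9))) = ½·(-80/7 − 1/14 + 29/14) = -33/7, so the B_3-coordinate is 1/7.
Check: 1/7 + 5/7 + 1/7 = 1.

(1/7, 5/7, 1/7)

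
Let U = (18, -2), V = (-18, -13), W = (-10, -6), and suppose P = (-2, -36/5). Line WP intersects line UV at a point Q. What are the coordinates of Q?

(0, -15/2)

Barycentric coordinates of P with respect to UVW: (2/5, 2/5, 1/5).
On side UV the W-coordinate is zero; dropping P's W-weight 1/5 and renormalizing the remaining 2/5 : 2/5 gives weights 1/2, 1/2 on U, V.
Q = (1/2)·(18, -2) + (1/2)·(-18, -13) = (0, -15/2).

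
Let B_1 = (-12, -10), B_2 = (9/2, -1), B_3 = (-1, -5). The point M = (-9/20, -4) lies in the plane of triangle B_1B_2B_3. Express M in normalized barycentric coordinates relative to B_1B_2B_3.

(1/5, 1/2, 3/10)

Signed area of the reference triangle: [B_1B_2B_3] = ½·((-12)·(-1−(-5)) + (9/2)·(-5−(-10)) + (-1)·(-10−(-1))) = ½·(-48 + 45/2 + 9) = -33/4.
[MB_2B_3] = ½·((-9/20)·(-1−(-5)) + (9/2)·(-5−(-4)) + (-1)·(-4−(-1))) = ½·(-9/5 − 9/2 + 3) = -33/20, so the B_1-coordinate is (-33/20)/(-33/4) = 1/5.
[B_1MB_3] = ½·((-12)·(-4−(-5)) + (-9/20)·(-5−(-10)) + (-1)·(-10−(-4))) = ½·(-12 − 9/4 + 6) = -33/8, so the B_2-coordinate is 1/2.
[B_1B_2M] = ½·((-12)·(-1−(-4)) + (9/2)·(-4−(-10)) + (-9/20)·(-10−(-1))) = ½·(-36 + 27 + 81/20) = -99/40, so the B_3-coordinate is 3/10.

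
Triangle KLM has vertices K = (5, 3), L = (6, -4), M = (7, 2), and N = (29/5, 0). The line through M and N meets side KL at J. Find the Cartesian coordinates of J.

(11/2, -1/2)

Barycentric coordinates of N with respect to KLM: (2/5, 2/5, 1/5).
On side KL the M-coordinate is zero; dropping N's M-weight 1/5 and renormalizing the remaining 2/5 : 2/5 gives weights 1/2, 1/2 on K, L.
J = (1/2)·(5, 3) + (1/2)·(6, -4) = (11/2, -1/2).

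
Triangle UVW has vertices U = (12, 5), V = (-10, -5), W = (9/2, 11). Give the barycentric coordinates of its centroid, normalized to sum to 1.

The centroid is the average of the vertices, so each weight is 1/3.

(1/3, 1/3, 1/3)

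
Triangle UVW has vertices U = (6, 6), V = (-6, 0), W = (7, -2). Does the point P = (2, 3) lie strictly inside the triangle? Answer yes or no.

yes

Barycentric coordinates of P: (55/102, 35/102, 2/17).
The three coordinates are positive, positive, positive; a point is interior exactly when all three are positive.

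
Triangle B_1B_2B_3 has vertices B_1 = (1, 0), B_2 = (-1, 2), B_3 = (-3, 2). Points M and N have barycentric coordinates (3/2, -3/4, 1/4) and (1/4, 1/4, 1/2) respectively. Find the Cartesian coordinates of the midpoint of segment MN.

(0, 1/4)

Barycentric coordinates of the midpoint are the average: (7/8, -1/4, 3/8).
Converting: (7/8)·B_1 + (-1/4)·B_2 + (3/8)·B_3 = (0, 1/4).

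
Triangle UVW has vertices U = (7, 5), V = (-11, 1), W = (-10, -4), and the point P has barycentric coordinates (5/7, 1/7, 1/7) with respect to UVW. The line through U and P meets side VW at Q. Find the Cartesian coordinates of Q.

Line UP meets VW where the U-coordinate vanishes; zeroing P's U-weight and renormalizing leaves V, W-weights 1/7 : 1/7 → (1/2, 1/2).
So Q = (1/2)·V + (1/2)·W = (-21/2, -3/2).

(-21/2, -3/2)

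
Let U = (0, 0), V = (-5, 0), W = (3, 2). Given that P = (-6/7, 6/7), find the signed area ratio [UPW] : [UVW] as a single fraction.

3/7

[UVW] = ½·(0·(0−2) + (-5)·(2−0) + 3·(0−0)) = ½·(0 − 10 + 0) = -5.
[UPW] = ½·(0·(6/7−2) + (-6/7)·(2−0) + 3·(0−(6/7))) = ½·(0 − 12/7 − 18/7) = -15/7, so the ratio is (-15/7)/(-5) = 3/7.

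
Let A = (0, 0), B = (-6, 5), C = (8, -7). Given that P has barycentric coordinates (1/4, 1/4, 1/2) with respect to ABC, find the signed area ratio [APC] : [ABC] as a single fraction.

1/4

The signed ratio [APC]/[ABC] equals the barycentric coordinate of P at vertex B, which is 1/4.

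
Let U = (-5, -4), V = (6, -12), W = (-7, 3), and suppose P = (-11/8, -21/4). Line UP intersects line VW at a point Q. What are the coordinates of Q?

(4/5, -6)

Barycentric coordinates of P with respect to UVW: (3/8, 3/8, 1/4).
On side VW the U-coordinate is zero; dropping P's U-weight 3/8 and renormalizing the remaining 3/8 : 1/4 gives weights 3/5, 2/5 on V, W.
Q = (3/5)·(6, -12) + (2/5)·(-7, 3) = (4/5, -6).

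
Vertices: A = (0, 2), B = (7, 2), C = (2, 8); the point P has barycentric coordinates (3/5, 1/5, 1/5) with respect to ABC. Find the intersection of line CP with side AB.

Line CP meets AB where the C-coordinate vanishes; zeroing P's C-weight and renormalizing leaves A, B-weights 3/5 : 1/5 → (3/4, 1/4).
So Q = (3/4)·A + (1/4)·B = (7/4, 2).

(7/4, 2)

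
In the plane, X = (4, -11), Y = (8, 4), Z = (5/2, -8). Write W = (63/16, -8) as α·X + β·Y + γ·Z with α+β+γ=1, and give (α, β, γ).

Signed area of the reference triangle: [XYZ] = ½·(4·(4−(-8)) + 8·(-8−(-11)) + (5/2)·(-11−4)) = ½·(48 + 24 − 75/2) = 69/4.
[WYZ] = ½·((63/16)·(4−(-8)) + 8·(-8−(-8)) + (5/2)·(-8−4)) = ½·(189/4 + 0 − 30) = 69/8, so the X-coordinate is (69/8)/(69/4) = 1/2.
[XWZ] = ½·(4·(-8−(-8)) + (63/16)·(-8−(-11)) + (5/2)·(-11−(-8))) = ½·(0 + 189/16 − 15/2) = 69/32, so the Y-coordinate is 1/8.
[XYW] = ½·(4·(4−(-8)) + 8·(-8−(-11)) + (63/16)·(-11−4)) = ½·(48 + 24 − 945/16) = 207/32, so the Z-coordinate is 3/8.

(1/2, 1/8, 3/8)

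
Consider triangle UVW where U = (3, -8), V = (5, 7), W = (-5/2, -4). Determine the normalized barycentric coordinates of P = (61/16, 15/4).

(1/8, 3/4, 1/8)

Signed area of the reference triangle: [UVW] = ½·(3·(7−(-4)) + 5·(-4−(-8)) + (-5/2)·(-8−7)) = ½·(33 + 20 + 75/2) = 181/4.
[PVW] = ½·((61/16)·(7−(-4)) + 5·(-4−(15/4)) + (-5/2)·(15/4−7)) = ½·(671/16 − 155/4 + 65/8) = 181/32, so the U-coordinate is (181/32)/(181/4) = 1/8.
[UPW] = ½·(3·(15/4−(-4)) + (61/16)·(-4−(-8)) + (-5/2)·(-8−(15/4))) = ½·(93/4 + 61/4 + 235/8) = 543/16, so the V-coordinate is 3/4.
[UVP] = ½·(3·(7−(15/4)) + 5·(15/4−(-8)) + (61/16)·(-8−7)) = ½·(39/4 + 235/4 − 915/16) = 181/32, so the W-coordinate is 1/8.
Check: 1/8 + 3/4 + 1/8 = 1.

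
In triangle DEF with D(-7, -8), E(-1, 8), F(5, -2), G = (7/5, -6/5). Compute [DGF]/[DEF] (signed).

[DEF] = ½·((-7)·(8−(-2)) + (-1)·(-2−(-8)) + 5·(-8−8)) = ½·(-70 − 6 − 80) = -78.
[DGF] = ½·((-7)·(-6/5−(-2)) + (7/5)·(-2−(-8)) + 5·(-8−(-6/5))) = ½·(-28/5 + 42/5 − 34) = -78/5, so the ratio is (-78/5)/(-78) = 1/5.

1/5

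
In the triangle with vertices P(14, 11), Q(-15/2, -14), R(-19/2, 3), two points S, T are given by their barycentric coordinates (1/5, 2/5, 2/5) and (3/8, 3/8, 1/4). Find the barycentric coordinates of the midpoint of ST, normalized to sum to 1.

(23/80, 31/80, 13/40)

Since both coordinate triples sum to 1, the midpoint's barycentrics are the componentwise average.
(1/5+3/8)/2 = 23/80; similarly 31/80 and 13/40.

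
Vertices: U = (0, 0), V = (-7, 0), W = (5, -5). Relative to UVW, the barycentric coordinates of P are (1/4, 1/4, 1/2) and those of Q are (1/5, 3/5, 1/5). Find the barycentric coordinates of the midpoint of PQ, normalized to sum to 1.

(9/40, 17/40, 7/20)

Since both coordinate triples sum to 1, the midpoint's barycentrics are the componentwise average.
(1/4+1/5)/2 = 9/40; similarly 17/40 and 7/20.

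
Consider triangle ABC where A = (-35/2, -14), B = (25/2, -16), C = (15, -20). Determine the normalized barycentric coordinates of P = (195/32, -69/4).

(1/4, 5/16, 7/16)

Signed area of the reference triangle: [ABC] = ½·((-35/2)·(-16−(-20)) + (25/2)·(-20−(-14)) + 15·(-14−(-16))) = ½·(-70 − 75 + 30) = -115/2.
[PBC] = ½·((195/32)·(-16−(-20)) + (25/2)·(-20−(-69/4)) + 15·(-69/4−(-16))) = ½·(195/8 − 275/8 − 75/4) = -115/8, so the A-coordinate is (-115/8)/(-115/2) = 1/4.
[APC] = ½·((-35/2)·(-69/4−(-20)) + (195/32)·(-20−(-14)) + 15·(-14−(-69/4))) = ½·(-385/8 − 585/16 + 195/4) = -575/32, so the B-coordinate is 5/16.
[ABP] = ½·((-35/2)·(-16−(-69/4)) + (25/2)·(-69/4−(-14)) + (195/32)·(-14−(-16))) = ½·(-175/8 − 325/8 + 195/16) = -805/32, so the C-coordinate is 7/16.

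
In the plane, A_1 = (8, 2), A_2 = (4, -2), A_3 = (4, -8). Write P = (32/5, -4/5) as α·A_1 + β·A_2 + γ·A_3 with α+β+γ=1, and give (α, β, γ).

(3/5, 1/5, 1/5)

Signed area of the reference triangle: [A_1A_2A_3] = ½·(8·(-2−(-8)) + 4·(-8−2) + 4·(2−(-2))) = ½·(48 − 40 + 16) = 12.
[PA_2A_3] = ½·((32/5)·(-2−(-8)) + 4·(-8−(-4/5)) + 4·(-4/5−(-2))) = ½·(192/5 − 144/5 + 24/5) = 36/5, so the A_1-coordinate is (36/5)/12 = 3/5.
[A_1PA_3] = ½·(8·(-4/5−(-8)) + (32/5)·(-8−2) + 4·(2−(-4/5))) = ½·(288/5 − 64 + 56/5) = 12/5, so the A_2-coordinate is 1/5.
[A_1A_2P] = ½·(8·(-2−(-4/5)) + 4·(-4/5−2) + (32/5)·(2−(-2))) = ½·(-48/5 − 56/5 + 128/5) = 12/5, so the A_3-coordinate is 1/5.
Check: 3/5 + 1/5 + 1/5 = 1.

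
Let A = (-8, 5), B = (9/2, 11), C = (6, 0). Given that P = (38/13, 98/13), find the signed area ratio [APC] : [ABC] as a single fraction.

8/13

[ABC] = ½·((-8)·(11−0) + (9/2)·(0−5) + 6·(5−11)) = ½·(-88 − 45/2 − 36) = -293/4.
[APC] = ½·((-8)·(98/13−0) + (38/13)·(0−5) + 6·(5−(98/13))) = ½·(-784/13 − 190/13 − 198/13) = -586/13, so the ratio is (-586/13)/(-293/4) = 8/13.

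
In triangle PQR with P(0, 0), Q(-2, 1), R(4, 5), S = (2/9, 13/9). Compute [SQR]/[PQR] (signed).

[PQR] = ½·(0·(1−5) + (-2)·(5−0) + 4·(0−1)) = ½·(0 − 10 − 4) = -7.
[SQR] = ½·((2/9)·(1−5) + (-2)·(5−(13/9)) + 4·(13/9−1)) = ½·(-8/9 − 64/9 + 16/9) = -28/9, so the ratio is (-28/9)/(-7) = 4/9.

4/9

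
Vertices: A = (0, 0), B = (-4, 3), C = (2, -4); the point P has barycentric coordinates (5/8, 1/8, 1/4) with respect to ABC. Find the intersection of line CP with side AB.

(-2/3, 1/2)

Line CP meets AB where the C-coordinate vanishes; zeroing P's C-weight and renormalizing leaves A, B-weights 5/8 : 1/8 → (5/6, 1/6).
So Q = (5/6)·A + (1/6)·B = (-2/3, 1/2).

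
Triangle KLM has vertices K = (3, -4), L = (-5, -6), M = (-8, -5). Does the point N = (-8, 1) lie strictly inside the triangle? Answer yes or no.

no

Barycentric coordinates of N: (9/7, -33/7, 31/7).
The three coordinates are positive, negative, positive; a point is interior exactly when all three are positive.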